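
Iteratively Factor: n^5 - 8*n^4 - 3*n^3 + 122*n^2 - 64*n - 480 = (n - 4)*(n^4 - 4*n^3 - 19*n^2 + 46*n + 120) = (n - 4)^2*(n^3 - 19*n - 30) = (n - 4)^2*(n + 3)*(n^2 - 3*n - 10) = (n - 5)*(n - 4)^2*(n + 3)*(n + 2)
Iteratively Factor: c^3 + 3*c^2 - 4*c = (c + 4)*(c^2 - c) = (c - 1)*(c + 4)*(c)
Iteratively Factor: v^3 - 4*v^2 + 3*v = (v)*(v^2 - 4*v + 3) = v*(v - 1)*(v - 3)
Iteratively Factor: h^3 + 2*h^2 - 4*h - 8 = (h + 2)*(h^2 - 4) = (h - 2)*(h + 2)*(h + 2)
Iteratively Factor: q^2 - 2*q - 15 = (q + 3)*(q - 5)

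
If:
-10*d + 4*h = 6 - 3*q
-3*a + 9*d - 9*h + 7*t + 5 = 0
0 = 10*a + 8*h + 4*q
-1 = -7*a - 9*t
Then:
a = 1/7 - 9*t/7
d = 911*t/1512 - 1019/1512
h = 2735*t/1512 - 251/1512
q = -305*t/756 - 19/756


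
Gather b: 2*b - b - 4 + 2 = b - 2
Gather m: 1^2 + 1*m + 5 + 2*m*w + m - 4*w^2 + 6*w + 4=m*(2*w + 2) - 4*w^2 + 6*w + 10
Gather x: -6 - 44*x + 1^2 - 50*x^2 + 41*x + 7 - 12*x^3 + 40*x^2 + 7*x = -12*x^3 - 10*x^2 + 4*x + 2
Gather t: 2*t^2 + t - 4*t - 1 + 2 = 2*t^2 - 3*t + 1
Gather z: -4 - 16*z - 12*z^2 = -12*z^2 - 16*z - 4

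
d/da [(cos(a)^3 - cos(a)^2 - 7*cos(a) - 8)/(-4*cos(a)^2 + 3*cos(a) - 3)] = (4*cos(a)^4 - 6*cos(a)^3 + 40*cos(a)^2 + 58*cos(a) - 45)*sin(a)/(4*sin(a)^2 + 3*cos(a) - 7)^2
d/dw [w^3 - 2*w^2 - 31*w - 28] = 3*w^2 - 4*w - 31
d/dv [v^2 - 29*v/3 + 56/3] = 2*v - 29/3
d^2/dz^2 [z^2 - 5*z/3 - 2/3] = 2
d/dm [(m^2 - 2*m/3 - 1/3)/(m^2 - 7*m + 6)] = -19/(3*m^2 - 36*m + 108)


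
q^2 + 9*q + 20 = (q + 4)*(q + 5)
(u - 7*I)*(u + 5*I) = u^2 - 2*I*u + 35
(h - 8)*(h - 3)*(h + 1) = h^3 - 10*h^2 + 13*h + 24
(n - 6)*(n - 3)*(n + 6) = n^3 - 3*n^2 - 36*n + 108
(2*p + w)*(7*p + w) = 14*p^2 + 9*p*w + w^2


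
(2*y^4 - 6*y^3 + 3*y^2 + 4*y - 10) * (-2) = -4*y^4 + 12*y^3 - 6*y^2 - 8*y + 20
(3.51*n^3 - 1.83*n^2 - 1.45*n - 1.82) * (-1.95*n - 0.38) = -6.8445*n^4 + 2.2347*n^3 + 3.5229*n^2 + 4.1*n + 0.6916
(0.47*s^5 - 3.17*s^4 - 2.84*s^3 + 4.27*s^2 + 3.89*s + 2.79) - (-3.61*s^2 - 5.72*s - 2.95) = 0.47*s^5 - 3.17*s^4 - 2.84*s^3 + 7.88*s^2 + 9.61*s + 5.74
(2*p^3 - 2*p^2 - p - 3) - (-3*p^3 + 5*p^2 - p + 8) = 5*p^3 - 7*p^2 - 11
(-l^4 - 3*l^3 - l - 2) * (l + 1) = -l^5 - 4*l^4 - 3*l^3 - l^2 - 3*l - 2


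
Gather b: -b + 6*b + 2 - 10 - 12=5*b - 20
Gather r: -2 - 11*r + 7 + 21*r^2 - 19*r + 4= 21*r^2 - 30*r + 9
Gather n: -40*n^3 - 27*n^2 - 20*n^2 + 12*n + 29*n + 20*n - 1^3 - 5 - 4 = -40*n^3 - 47*n^2 + 61*n - 10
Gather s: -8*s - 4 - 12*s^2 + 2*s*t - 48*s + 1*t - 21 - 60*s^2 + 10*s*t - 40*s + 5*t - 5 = -72*s^2 + s*(12*t - 96) + 6*t - 30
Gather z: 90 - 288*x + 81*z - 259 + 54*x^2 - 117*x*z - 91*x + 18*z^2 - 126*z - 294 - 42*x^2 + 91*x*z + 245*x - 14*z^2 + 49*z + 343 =12*x^2 - 134*x + 4*z^2 + z*(4 - 26*x) - 120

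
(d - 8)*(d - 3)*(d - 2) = d^3 - 13*d^2 + 46*d - 48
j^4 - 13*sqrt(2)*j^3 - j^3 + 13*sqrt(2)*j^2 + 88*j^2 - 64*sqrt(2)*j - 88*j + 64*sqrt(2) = (j - 1)*(j - 8*sqrt(2))*(j - 4*sqrt(2))*(j - sqrt(2))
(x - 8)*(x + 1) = x^2 - 7*x - 8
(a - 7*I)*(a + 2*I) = a^2 - 5*I*a + 14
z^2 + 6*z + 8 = (z + 2)*(z + 4)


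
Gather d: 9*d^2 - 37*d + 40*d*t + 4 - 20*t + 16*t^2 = 9*d^2 + d*(40*t - 37) + 16*t^2 - 20*t + 4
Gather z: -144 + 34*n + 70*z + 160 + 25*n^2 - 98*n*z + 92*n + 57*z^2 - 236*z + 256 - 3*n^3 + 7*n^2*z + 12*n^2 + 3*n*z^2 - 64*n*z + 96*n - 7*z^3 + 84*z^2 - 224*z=-3*n^3 + 37*n^2 + 222*n - 7*z^3 + z^2*(3*n + 141) + z*(7*n^2 - 162*n - 390) + 272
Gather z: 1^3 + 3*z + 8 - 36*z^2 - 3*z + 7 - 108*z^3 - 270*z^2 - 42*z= -108*z^3 - 306*z^2 - 42*z + 16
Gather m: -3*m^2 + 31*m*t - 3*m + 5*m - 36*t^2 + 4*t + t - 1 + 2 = -3*m^2 + m*(31*t + 2) - 36*t^2 + 5*t + 1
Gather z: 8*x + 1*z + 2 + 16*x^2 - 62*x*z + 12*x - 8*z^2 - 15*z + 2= 16*x^2 + 20*x - 8*z^2 + z*(-62*x - 14) + 4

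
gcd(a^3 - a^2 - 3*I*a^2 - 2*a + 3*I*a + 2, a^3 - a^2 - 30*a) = 1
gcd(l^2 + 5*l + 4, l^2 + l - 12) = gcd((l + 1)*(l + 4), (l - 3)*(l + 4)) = l + 4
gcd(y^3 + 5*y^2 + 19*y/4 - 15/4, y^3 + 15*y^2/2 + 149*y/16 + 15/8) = 1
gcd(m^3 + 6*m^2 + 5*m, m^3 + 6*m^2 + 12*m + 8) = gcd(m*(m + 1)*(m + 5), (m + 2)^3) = 1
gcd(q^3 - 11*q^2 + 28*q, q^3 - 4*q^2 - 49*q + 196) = q^2 - 11*q + 28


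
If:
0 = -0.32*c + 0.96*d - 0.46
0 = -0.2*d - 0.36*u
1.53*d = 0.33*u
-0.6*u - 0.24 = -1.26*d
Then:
No Solution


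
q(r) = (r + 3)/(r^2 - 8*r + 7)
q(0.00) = 0.43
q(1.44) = -1.81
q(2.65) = -0.79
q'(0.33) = 1.45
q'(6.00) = -1.64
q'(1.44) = 3.39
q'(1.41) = 3.91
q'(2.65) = 0.16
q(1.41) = -1.92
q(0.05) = 0.46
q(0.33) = 0.75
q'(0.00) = 0.63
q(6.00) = -1.80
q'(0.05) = 0.70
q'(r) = (8 - 2*r)*(r + 3)/(r^2 - 8*r + 7)^2 + 1/(r^2 - 8*r + 7)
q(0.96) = 16.39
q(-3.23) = -0.01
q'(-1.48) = 0.09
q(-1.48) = 0.07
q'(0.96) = 416.62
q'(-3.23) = 0.02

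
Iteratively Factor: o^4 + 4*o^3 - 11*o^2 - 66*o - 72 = (o + 3)*(o^3 + o^2 - 14*o - 24) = (o + 2)*(o + 3)*(o^2 - o - 12) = (o + 2)*(o + 3)^2*(o - 4)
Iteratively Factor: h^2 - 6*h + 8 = (h - 2)*(h - 4)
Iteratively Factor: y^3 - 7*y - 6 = (y + 1)*(y^2 - y - 6) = (y - 3)*(y + 1)*(y + 2)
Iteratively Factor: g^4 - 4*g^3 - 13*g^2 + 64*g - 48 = (g - 3)*(g^3 - g^2 - 16*g + 16) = (g - 4)*(g - 3)*(g^2 + 3*g - 4) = (g - 4)*(g - 3)*(g + 4)*(g - 1)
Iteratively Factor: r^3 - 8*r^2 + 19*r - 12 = (r - 3)*(r^2 - 5*r + 4) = (r - 3)*(r - 1)*(r - 4)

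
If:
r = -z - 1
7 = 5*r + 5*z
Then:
No Solution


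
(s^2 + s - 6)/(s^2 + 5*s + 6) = (s - 2)/(s + 2)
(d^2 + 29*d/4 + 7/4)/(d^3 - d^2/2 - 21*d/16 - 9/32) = 8*(d + 7)/(8*d^2 - 6*d - 9)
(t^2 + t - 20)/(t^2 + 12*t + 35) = (t - 4)/(t + 7)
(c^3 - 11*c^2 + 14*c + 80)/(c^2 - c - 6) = (c^2 - 13*c + 40)/(c - 3)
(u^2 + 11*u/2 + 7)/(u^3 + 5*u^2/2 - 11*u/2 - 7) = (u + 2)/(u^2 - u - 2)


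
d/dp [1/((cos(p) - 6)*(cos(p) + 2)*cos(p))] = (3*sin(p) - 12*sin(p)/cos(p)^2 - 8*tan(p))/((cos(p) - 6)^2*(cos(p) + 2)^2)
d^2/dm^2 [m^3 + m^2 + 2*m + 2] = 6*m + 2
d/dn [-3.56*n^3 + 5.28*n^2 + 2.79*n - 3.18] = -10.68*n^2 + 10.56*n + 2.79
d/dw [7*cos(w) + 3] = -7*sin(w)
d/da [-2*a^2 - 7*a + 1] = -4*a - 7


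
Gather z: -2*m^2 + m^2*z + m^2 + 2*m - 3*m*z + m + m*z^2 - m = -m^2 + m*z^2 + 2*m + z*(m^2 - 3*m)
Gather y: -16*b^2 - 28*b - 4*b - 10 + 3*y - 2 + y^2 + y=-16*b^2 - 32*b + y^2 + 4*y - 12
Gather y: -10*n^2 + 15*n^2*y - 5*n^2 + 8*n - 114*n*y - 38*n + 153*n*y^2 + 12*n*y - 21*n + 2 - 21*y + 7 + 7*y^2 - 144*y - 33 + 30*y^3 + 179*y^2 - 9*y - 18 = -15*n^2 - 51*n + 30*y^3 + y^2*(153*n + 186) + y*(15*n^2 - 102*n - 174) - 42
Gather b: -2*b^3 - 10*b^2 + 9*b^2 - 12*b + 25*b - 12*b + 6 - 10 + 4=-2*b^3 - b^2 + b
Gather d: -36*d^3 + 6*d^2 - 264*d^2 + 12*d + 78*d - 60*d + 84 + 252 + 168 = -36*d^3 - 258*d^2 + 30*d + 504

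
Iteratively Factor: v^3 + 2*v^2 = (v)*(v^2 + 2*v) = v*(v + 2)*(v)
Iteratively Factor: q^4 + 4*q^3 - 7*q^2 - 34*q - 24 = (q + 1)*(q^3 + 3*q^2 - 10*q - 24) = (q - 3)*(q + 1)*(q^2 + 6*q + 8) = (q - 3)*(q + 1)*(q + 4)*(q + 2)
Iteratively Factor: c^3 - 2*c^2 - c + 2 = (c - 2)*(c^2 - 1) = (c - 2)*(c + 1)*(c - 1)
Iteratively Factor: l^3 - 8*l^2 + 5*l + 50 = (l - 5)*(l^2 - 3*l - 10) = (l - 5)*(l + 2)*(l - 5)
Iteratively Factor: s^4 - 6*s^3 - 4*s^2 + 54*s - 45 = (s - 1)*(s^3 - 5*s^2 - 9*s + 45) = (s - 5)*(s - 1)*(s^2 - 9) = (s - 5)*(s - 3)*(s - 1)*(s + 3)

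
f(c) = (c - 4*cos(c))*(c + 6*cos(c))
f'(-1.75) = 1.12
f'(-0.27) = -11.10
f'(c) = (1 - 6*sin(c))*(c - 4*cos(c)) + (c + 6*cos(c))*(4*sin(c) + 1)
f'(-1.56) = -6.74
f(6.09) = 25.93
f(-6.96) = 23.00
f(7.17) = 50.89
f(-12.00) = 106.66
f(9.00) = 44.68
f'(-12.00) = 12.30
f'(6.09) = 7.44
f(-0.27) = -22.74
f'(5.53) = -3.87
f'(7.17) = 28.00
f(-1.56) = 2.40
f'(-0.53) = -20.81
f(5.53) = 25.88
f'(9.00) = -9.26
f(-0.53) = -18.50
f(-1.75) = 2.92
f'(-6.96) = -44.52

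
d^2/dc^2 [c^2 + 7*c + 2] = 2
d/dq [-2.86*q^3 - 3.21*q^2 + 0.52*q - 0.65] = -8.58*q^2 - 6.42*q + 0.52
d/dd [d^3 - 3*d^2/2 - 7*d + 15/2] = 3*d^2 - 3*d - 7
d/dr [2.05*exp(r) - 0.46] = 2.05*exp(r)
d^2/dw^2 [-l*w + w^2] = 2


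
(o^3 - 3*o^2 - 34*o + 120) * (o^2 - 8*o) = o^5 - 11*o^4 - 10*o^3 + 392*o^2 - 960*o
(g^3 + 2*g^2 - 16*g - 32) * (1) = g^3 + 2*g^2 - 16*g - 32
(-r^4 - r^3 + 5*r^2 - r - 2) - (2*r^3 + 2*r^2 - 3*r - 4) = -r^4 - 3*r^3 + 3*r^2 + 2*r + 2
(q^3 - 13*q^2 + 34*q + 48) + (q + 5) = q^3 - 13*q^2 + 35*q + 53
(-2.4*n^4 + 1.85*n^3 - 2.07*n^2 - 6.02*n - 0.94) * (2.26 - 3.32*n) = 7.968*n^5 - 11.566*n^4 + 11.0534*n^3 + 15.3082*n^2 - 10.4844*n - 2.1244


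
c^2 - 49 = (c - 7)*(c + 7)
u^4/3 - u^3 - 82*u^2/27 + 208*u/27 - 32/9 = (u/3 + 1)*(u - 4)*(u - 4/3)*(u - 2/3)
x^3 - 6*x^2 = x^2*(x - 6)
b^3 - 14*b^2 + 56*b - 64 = (b - 8)*(b - 4)*(b - 2)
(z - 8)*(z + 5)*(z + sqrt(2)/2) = z^3 - 3*z^2 + sqrt(2)*z^2/2 - 40*z - 3*sqrt(2)*z/2 - 20*sqrt(2)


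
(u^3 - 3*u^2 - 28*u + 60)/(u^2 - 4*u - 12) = (u^2 + 3*u - 10)/(u + 2)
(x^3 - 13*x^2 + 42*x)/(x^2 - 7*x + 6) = x*(x - 7)/(x - 1)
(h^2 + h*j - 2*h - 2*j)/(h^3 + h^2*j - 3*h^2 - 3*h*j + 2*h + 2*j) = 1/(h - 1)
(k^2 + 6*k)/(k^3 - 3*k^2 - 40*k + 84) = k/(k^2 - 9*k + 14)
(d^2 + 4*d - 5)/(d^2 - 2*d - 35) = (d - 1)/(d - 7)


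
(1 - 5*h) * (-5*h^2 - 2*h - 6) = 25*h^3 + 5*h^2 + 28*h - 6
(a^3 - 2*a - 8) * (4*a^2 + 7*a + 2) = 4*a^5 + 7*a^4 - 6*a^3 - 46*a^2 - 60*a - 16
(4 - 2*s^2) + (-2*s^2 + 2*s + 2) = -4*s^2 + 2*s + 6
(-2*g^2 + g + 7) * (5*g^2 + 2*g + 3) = -10*g^4 + g^3 + 31*g^2 + 17*g + 21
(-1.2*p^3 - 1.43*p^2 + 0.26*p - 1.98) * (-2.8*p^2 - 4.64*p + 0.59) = 3.36*p^5 + 9.572*p^4 + 5.1992*p^3 + 3.4939*p^2 + 9.3406*p - 1.1682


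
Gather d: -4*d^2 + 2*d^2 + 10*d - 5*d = -2*d^2 + 5*d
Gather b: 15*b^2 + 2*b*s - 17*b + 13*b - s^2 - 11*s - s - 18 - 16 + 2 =15*b^2 + b*(2*s - 4) - s^2 - 12*s - 32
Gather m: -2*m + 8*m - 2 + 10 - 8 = 6*m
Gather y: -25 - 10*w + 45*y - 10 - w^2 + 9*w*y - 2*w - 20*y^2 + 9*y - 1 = -w^2 - 12*w - 20*y^2 + y*(9*w + 54) - 36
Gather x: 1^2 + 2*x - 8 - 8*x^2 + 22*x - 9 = -8*x^2 + 24*x - 16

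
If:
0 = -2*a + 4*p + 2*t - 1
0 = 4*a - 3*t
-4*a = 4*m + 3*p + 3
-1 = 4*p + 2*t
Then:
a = -1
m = -1/16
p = 5/12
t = -4/3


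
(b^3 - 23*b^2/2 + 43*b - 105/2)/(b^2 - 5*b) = b - 13/2 + 21/(2*b)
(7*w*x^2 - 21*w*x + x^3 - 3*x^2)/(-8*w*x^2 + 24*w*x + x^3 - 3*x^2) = (7*w + x)/(-8*w + x)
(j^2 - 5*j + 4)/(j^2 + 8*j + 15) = (j^2 - 5*j + 4)/(j^2 + 8*j + 15)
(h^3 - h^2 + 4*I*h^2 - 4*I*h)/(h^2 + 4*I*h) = h - 1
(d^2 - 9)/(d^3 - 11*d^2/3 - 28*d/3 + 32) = 3*(d - 3)/(3*d^2 - 20*d + 32)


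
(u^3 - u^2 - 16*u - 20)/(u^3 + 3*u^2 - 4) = (u - 5)/(u - 1)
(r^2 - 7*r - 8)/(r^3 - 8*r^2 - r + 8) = 1/(r - 1)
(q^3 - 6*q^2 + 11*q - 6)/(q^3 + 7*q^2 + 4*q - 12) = (q^2 - 5*q + 6)/(q^2 + 8*q + 12)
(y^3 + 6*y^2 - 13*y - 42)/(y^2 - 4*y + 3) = (y^2 + 9*y + 14)/(y - 1)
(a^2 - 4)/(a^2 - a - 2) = (a + 2)/(a + 1)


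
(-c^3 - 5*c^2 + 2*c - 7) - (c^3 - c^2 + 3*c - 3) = -2*c^3 - 4*c^2 - c - 4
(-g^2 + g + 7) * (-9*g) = 9*g^3 - 9*g^2 - 63*g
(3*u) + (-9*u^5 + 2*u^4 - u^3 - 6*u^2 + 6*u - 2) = -9*u^5 + 2*u^4 - u^3 - 6*u^2 + 9*u - 2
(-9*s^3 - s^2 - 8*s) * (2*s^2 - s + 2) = -18*s^5 + 7*s^4 - 33*s^3 + 6*s^2 - 16*s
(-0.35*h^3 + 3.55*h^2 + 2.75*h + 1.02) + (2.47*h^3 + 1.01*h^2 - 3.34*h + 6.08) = 2.12*h^3 + 4.56*h^2 - 0.59*h + 7.1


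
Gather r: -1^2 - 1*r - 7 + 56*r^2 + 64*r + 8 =56*r^2 + 63*r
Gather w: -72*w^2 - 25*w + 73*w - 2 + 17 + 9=-72*w^2 + 48*w + 24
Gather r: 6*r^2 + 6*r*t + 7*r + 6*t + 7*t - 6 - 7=6*r^2 + r*(6*t + 7) + 13*t - 13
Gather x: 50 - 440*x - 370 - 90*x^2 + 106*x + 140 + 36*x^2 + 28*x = -54*x^2 - 306*x - 180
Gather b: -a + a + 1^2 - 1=0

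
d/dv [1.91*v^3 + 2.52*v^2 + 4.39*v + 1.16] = 5.73*v^2 + 5.04*v + 4.39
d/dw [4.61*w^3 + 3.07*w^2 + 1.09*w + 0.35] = 13.83*w^2 + 6.14*w + 1.09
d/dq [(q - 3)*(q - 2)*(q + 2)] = 3*q^2 - 6*q - 4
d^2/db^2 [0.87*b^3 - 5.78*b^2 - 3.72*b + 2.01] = 5.22*b - 11.56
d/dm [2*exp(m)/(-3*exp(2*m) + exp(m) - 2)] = (6*exp(2*m) - 4)*exp(m)/(9*exp(4*m) - 6*exp(3*m) + 13*exp(2*m) - 4*exp(m) + 4)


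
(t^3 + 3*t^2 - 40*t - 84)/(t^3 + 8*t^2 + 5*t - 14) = (t - 6)/(t - 1)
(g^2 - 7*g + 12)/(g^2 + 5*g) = (g^2 - 7*g + 12)/(g*(g + 5))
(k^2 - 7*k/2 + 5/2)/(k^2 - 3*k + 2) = (k - 5/2)/(k - 2)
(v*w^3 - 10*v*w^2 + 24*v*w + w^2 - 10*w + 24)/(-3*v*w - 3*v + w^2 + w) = (-v*w^3 + 10*v*w^2 - 24*v*w - w^2 + 10*w - 24)/(3*v*w + 3*v - w^2 - w)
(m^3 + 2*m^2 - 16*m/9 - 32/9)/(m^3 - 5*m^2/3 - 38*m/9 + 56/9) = (3*m + 4)/(3*m - 7)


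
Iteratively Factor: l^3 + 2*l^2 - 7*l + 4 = (l - 1)*(l^2 + 3*l - 4) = (l - 1)^2*(l + 4)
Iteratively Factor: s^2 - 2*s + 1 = (s - 1)*(s - 1)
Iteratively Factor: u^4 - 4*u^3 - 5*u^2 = (u + 1)*(u^3 - 5*u^2) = u*(u + 1)*(u^2 - 5*u) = u*(u - 5)*(u + 1)*(u)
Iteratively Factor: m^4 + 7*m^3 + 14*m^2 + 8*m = (m)*(m^3 + 7*m^2 + 14*m + 8) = m*(m + 2)*(m^2 + 5*m + 4) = m*(m + 1)*(m + 2)*(m + 4)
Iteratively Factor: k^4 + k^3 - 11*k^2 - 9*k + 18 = (k + 3)*(k^3 - 2*k^2 - 5*k + 6) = (k - 1)*(k + 3)*(k^2 - k - 6) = (k - 3)*(k - 1)*(k + 3)*(k + 2)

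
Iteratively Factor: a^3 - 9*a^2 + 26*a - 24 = (a - 2)*(a^2 - 7*a + 12) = (a - 4)*(a - 2)*(a - 3)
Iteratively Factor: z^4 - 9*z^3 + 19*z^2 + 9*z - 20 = (z - 4)*(z^3 - 5*z^2 - z + 5) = (z - 4)*(z + 1)*(z^2 - 6*z + 5) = (z - 4)*(z - 1)*(z + 1)*(z - 5)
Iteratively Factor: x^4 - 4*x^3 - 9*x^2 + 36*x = (x + 3)*(x^3 - 7*x^2 + 12*x) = (x - 3)*(x + 3)*(x^2 - 4*x) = x*(x - 3)*(x + 3)*(x - 4)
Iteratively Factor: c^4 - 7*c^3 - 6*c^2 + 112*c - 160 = (c + 4)*(c^3 - 11*c^2 + 38*c - 40) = (c - 5)*(c + 4)*(c^2 - 6*c + 8) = (c - 5)*(c - 4)*(c + 4)*(c - 2)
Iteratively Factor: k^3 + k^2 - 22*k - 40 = (k + 4)*(k^2 - 3*k - 10) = (k - 5)*(k + 4)*(k + 2)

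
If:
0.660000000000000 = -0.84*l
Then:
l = -0.79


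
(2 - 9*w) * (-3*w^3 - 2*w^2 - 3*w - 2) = 27*w^4 + 12*w^3 + 23*w^2 + 12*w - 4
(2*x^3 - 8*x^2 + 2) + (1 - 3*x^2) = 2*x^3 - 11*x^2 + 3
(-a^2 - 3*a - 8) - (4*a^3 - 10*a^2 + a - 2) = -4*a^3 + 9*a^2 - 4*a - 6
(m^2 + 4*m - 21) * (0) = 0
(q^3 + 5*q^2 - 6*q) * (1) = q^3 + 5*q^2 - 6*q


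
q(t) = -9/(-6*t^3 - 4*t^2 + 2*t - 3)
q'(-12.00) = 0.00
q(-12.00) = 0.00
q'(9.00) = 0.00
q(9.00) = 0.00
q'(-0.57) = 0.34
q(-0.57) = 2.08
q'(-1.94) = -0.94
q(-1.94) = -0.41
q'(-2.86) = -0.11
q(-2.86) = -0.09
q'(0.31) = -2.30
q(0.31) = 3.06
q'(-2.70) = -0.15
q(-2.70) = -0.11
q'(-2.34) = -0.31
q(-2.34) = -0.19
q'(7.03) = -0.00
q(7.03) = 0.00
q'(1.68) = -0.36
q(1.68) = 0.23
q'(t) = -9*(18*t^2 + 8*t - 2)/(-6*t^3 - 4*t^2 + 2*t - 3)^2 = 18*(-9*t^2 - 4*t + 1)/(6*t^3 + 4*t^2 - 2*t + 3)^2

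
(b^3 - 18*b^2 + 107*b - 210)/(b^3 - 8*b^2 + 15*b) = (b^2 - 13*b + 42)/(b*(b - 3))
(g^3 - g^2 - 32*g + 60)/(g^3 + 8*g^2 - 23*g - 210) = (g - 2)/(g + 7)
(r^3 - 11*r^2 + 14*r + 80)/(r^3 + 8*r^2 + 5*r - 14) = (r^2 - 13*r + 40)/(r^2 + 6*r - 7)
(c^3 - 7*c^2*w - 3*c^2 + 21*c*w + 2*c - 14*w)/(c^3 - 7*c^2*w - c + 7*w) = (c - 2)/(c + 1)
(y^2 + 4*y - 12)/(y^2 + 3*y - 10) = (y + 6)/(y + 5)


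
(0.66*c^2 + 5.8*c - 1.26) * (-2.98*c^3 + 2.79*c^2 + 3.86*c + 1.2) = -1.9668*c^5 - 15.4426*c^4 + 22.4844*c^3 + 19.6646*c^2 + 2.0964*c - 1.512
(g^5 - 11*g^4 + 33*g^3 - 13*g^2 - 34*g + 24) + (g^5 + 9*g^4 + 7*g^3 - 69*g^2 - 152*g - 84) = 2*g^5 - 2*g^4 + 40*g^3 - 82*g^2 - 186*g - 60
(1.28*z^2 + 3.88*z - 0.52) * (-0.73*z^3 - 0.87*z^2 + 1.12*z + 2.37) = -0.9344*z^5 - 3.946*z^4 - 1.5624*z^3 + 7.8316*z^2 + 8.6132*z - 1.2324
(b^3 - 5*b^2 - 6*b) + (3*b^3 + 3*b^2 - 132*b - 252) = 4*b^3 - 2*b^2 - 138*b - 252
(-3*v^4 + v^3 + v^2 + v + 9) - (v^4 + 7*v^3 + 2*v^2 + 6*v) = -4*v^4 - 6*v^3 - v^2 - 5*v + 9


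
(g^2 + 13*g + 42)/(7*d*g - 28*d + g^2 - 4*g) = (g^2 + 13*g + 42)/(7*d*g - 28*d + g^2 - 4*g)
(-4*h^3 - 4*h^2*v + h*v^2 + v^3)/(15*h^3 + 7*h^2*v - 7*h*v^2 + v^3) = (-4*h^2 + v^2)/(15*h^2 - 8*h*v + v^2)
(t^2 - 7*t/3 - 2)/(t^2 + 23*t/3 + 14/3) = (t - 3)/(t + 7)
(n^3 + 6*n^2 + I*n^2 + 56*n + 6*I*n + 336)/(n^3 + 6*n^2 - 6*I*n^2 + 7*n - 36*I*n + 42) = (n + 8*I)/(n + I)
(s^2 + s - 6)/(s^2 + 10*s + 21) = (s - 2)/(s + 7)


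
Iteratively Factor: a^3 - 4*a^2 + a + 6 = (a - 2)*(a^2 - 2*a - 3) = (a - 3)*(a - 2)*(a + 1)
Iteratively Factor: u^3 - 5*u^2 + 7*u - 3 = (u - 3)*(u^2 - 2*u + 1) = (u - 3)*(u - 1)*(u - 1)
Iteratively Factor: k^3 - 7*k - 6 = (k + 1)*(k^2 - k - 6) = (k - 3)*(k + 1)*(k + 2)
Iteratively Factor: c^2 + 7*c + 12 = (c + 3)*(c + 4)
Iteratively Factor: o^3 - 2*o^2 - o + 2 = (o - 1)*(o^2 - o - 2) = (o - 1)*(o + 1)*(o - 2)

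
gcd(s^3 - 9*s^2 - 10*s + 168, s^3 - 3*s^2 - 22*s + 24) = s^2 - 2*s - 24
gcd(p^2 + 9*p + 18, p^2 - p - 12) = p + 3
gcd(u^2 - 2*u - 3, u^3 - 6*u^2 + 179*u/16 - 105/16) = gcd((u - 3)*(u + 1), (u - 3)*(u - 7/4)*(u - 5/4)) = u - 3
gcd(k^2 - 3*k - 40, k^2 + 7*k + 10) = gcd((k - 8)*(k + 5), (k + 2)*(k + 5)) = k + 5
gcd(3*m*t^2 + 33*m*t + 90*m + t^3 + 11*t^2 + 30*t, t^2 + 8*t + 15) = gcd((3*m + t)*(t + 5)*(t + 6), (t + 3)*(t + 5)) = t + 5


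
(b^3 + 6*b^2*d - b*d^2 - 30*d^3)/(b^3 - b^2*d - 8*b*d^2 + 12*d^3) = (b + 5*d)/(b - 2*d)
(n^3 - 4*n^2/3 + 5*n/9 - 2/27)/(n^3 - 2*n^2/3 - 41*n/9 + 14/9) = (9*n^2 - 9*n + 2)/(3*(3*n^2 - n - 14))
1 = 1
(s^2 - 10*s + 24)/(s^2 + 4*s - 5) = (s^2 - 10*s + 24)/(s^2 + 4*s - 5)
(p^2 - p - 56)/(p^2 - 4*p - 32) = (p + 7)/(p + 4)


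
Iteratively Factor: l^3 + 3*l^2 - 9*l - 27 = (l + 3)*(l^2 - 9) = (l - 3)*(l + 3)*(l + 3)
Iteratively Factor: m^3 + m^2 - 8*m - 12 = (m - 3)*(m^2 + 4*m + 4) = (m - 3)*(m + 2)*(m + 2)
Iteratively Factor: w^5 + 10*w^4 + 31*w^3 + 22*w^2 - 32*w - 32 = (w - 1)*(w^4 + 11*w^3 + 42*w^2 + 64*w + 32) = (w - 1)*(w + 4)*(w^3 + 7*w^2 + 14*w + 8) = (w - 1)*(w + 2)*(w + 4)*(w^2 + 5*w + 4) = (w - 1)*(w + 1)*(w + 2)*(w + 4)*(w + 4)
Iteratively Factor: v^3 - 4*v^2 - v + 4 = (v - 1)*(v^2 - 3*v - 4) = (v - 4)*(v - 1)*(v + 1)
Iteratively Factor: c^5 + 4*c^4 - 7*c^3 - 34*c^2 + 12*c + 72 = (c + 3)*(c^4 + c^3 - 10*c^2 - 4*c + 24) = (c - 2)*(c + 3)*(c^3 + 3*c^2 - 4*c - 12) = (c - 2)*(c + 2)*(c + 3)*(c^2 + c - 6) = (c - 2)^2*(c + 2)*(c + 3)*(c + 3)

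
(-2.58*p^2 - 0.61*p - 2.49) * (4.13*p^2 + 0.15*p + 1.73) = -10.6554*p^4 - 2.9063*p^3 - 14.8386*p^2 - 1.4288*p - 4.3077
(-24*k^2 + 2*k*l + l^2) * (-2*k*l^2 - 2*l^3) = 48*k^3*l^2 + 44*k^2*l^3 - 6*k*l^4 - 2*l^5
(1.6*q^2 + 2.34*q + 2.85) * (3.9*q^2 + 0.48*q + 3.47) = 6.24*q^4 + 9.894*q^3 + 17.7902*q^2 + 9.4878*q + 9.8895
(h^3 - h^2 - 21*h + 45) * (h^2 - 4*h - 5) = h^5 - 5*h^4 - 22*h^3 + 134*h^2 - 75*h - 225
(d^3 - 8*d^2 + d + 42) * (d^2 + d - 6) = d^5 - 7*d^4 - 13*d^3 + 91*d^2 + 36*d - 252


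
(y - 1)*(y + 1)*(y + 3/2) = y^3 + 3*y^2/2 - y - 3/2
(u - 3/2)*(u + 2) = u^2 + u/2 - 3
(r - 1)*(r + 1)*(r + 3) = r^3 + 3*r^2 - r - 3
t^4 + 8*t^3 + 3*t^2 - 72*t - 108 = (t - 3)*(t + 2)*(t + 3)*(t + 6)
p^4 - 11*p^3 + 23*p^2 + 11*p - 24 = (p - 8)*(p - 3)*(p - 1)*(p + 1)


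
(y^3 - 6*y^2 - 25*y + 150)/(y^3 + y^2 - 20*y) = (y^2 - 11*y + 30)/(y*(y - 4))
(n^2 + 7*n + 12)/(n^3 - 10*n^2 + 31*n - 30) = (n^2 + 7*n + 12)/(n^3 - 10*n^2 + 31*n - 30)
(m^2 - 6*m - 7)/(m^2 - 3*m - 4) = (m - 7)/(m - 4)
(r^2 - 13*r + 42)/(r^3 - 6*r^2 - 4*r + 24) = (r - 7)/(r^2 - 4)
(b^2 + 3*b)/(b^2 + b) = (b + 3)/(b + 1)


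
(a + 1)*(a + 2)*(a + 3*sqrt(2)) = a^3 + 3*a^2 + 3*sqrt(2)*a^2 + 2*a + 9*sqrt(2)*a + 6*sqrt(2)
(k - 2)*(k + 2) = k^2 - 4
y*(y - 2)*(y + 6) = y^3 + 4*y^2 - 12*y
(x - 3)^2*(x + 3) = x^3 - 3*x^2 - 9*x + 27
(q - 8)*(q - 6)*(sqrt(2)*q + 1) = sqrt(2)*q^3 - 14*sqrt(2)*q^2 + q^2 - 14*q + 48*sqrt(2)*q + 48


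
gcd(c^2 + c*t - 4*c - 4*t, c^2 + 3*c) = 1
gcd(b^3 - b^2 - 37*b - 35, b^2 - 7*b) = b - 7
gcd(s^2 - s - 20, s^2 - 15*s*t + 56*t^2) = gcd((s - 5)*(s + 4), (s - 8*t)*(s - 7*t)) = 1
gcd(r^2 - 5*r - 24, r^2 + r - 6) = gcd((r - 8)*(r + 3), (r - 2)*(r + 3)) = r + 3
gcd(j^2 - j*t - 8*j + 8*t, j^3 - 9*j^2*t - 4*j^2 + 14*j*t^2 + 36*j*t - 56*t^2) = 1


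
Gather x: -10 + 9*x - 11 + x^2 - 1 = x^2 + 9*x - 22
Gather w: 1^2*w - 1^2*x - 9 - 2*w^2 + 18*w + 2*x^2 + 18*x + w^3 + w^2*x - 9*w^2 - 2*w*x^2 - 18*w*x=w^3 + w^2*(x - 11) + w*(-2*x^2 - 18*x + 19) + 2*x^2 + 17*x - 9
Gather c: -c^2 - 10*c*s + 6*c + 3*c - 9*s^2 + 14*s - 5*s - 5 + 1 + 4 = -c^2 + c*(9 - 10*s) - 9*s^2 + 9*s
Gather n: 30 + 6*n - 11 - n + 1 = 5*n + 20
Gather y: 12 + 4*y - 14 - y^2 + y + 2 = -y^2 + 5*y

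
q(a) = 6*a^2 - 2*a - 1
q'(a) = 12*a - 2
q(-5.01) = 159.62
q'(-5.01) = -62.12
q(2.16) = 22.67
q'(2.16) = 23.92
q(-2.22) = 33.01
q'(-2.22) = -28.64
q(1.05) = 3.52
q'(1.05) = 10.60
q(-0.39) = 0.69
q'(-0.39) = -6.68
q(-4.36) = 121.78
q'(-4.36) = -54.32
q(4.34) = 103.33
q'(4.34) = 50.08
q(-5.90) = 219.66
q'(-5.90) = -72.80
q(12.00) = 839.00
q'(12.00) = 142.00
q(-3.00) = 59.00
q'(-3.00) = -38.00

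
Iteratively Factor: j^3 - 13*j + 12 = (j + 4)*(j^2 - 4*j + 3) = (j - 3)*(j + 4)*(j - 1)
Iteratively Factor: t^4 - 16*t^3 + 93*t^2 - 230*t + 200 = (t - 5)*(t^3 - 11*t^2 + 38*t - 40) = (t - 5)*(t - 2)*(t^2 - 9*t + 20) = (t - 5)*(t - 4)*(t - 2)*(t - 5)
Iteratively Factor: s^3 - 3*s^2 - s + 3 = (s - 3)*(s^2 - 1) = (s - 3)*(s + 1)*(s - 1)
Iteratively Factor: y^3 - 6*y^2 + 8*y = (y - 2)*(y^2 - 4*y) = y*(y - 2)*(y - 4)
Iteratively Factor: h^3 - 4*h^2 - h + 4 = (h - 4)*(h^2 - 1) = (h - 4)*(h - 1)*(h + 1)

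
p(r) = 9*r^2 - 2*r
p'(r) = 18*r - 2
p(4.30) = 157.81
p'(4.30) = 75.40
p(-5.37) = 270.27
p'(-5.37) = -98.66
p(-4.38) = 181.42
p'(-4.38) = -80.84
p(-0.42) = 2.43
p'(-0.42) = -9.56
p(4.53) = 175.63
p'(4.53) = 79.54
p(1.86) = 27.42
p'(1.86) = 31.48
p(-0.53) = 3.59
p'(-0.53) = -11.54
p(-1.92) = 37.02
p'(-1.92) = -36.56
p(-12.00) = 1320.00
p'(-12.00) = -218.00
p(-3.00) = 87.00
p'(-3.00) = -56.00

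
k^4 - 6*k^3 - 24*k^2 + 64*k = k*(k - 8)*(k - 2)*(k + 4)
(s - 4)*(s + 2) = s^2 - 2*s - 8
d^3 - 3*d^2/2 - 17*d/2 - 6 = (d - 4)*(d + 1)*(d + 3/2)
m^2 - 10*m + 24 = (m - 6)*(m - 4)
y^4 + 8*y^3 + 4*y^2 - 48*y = y*(y - 2)*(y + 4)*(y + 6)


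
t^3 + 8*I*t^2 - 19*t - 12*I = (t + I)*(t + 3*I)*(t + 4*I)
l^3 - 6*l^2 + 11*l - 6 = (l - 3)*(l - 2)*(l - 1)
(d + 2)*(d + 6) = d^2 + 8*d + 12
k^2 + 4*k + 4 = (k + 2)^2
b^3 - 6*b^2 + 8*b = b*(b - 4)*(b - 2)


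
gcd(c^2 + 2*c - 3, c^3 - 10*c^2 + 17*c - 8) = c - 1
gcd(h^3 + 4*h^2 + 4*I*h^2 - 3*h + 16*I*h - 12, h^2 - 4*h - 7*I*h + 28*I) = 1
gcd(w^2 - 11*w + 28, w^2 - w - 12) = w - 4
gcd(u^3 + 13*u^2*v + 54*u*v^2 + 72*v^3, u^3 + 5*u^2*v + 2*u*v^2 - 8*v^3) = u + 4*v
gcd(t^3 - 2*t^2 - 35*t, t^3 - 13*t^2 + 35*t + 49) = t - 7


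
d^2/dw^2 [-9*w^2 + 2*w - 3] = -18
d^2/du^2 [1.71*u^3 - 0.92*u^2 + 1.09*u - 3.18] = 10.26*u - 1.84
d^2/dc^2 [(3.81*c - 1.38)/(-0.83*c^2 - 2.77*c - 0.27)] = (-(1.66*c + 2.77)*(3.32*c + 5.54)*(3.81*c - 1.38) + (18.9738*c + 18.8166)*(0.83*c^2 + 2.77*c + 0.27))/(0.83*c^2 + 2.77*c + 0.27)^3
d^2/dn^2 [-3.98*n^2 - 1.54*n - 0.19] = -7.96000000000000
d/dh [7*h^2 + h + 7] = 14*h + 1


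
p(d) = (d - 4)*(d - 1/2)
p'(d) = 2*d - 9/2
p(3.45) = -1.62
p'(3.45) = 2.40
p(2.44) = -3.03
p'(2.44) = 0.38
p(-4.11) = 37.39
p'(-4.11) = -12.72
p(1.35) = -2.25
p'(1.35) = -1.80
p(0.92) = -1.29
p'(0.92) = -2.66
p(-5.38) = 55.15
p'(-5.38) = -15.26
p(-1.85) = 13.75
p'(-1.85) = -8.20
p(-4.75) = 45.94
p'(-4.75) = -14.00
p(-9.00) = 123.50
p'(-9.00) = -22.50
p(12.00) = 92.00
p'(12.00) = 19.50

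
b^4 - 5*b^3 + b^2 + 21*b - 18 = (b - 3)^2*(b - 1)*(b + 2)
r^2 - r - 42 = (r - 7)*(r + 6)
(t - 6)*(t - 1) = t^2 - 7*t + 6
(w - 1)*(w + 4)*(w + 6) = w^3 + 9*w^2 + 14*w - 24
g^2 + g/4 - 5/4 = (g - 1)*(g + 5/4)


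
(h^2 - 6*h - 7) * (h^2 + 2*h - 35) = h^4 - 4*h^3 - 54*h^2 + 196*h + 245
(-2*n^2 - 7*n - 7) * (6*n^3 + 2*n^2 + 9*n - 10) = -12*n^5 - 46*n^4 - 74*n^3 - 57*n^2 + 7*n + 70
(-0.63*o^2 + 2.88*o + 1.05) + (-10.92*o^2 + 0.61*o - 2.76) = -11.55*o^2 + 3.49*o - 1.71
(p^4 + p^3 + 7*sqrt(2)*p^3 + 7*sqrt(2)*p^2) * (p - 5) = p^5 - 4*p^4 + 7*sqrt(2)*p^4 - 28*sqrt(2)*p^3 - 5*p^3 - 35*sqrt(2)*p^2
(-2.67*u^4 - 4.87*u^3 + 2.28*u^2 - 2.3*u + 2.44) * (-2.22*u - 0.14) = 5.9274*u^5 + 11.1852*u^4 - 4.3798*u^3 + 4.7868*u^2 - 5.0948*u - 0.3416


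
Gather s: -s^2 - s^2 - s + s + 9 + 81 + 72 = 162 - 2*s^2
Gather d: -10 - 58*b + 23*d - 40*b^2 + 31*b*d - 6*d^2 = -40*b^2 - 58*b - 6*d^2 + d*(31*b + 23) - 10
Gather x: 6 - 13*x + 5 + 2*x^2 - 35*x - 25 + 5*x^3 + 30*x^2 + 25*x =5*x^3 + 32*x^2 - 23*x - 14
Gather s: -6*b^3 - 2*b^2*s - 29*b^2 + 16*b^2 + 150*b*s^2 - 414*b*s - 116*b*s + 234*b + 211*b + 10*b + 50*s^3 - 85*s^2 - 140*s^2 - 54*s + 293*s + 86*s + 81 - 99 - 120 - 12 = -6*b^3 - 13*b^2 + 455*b + 50*s^3 + s^2*(150*b - 225) + s*(-2*b^2 - 530*b + 325) - 150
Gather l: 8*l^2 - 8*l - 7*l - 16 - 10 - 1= 8*l^2 - 15*l - 27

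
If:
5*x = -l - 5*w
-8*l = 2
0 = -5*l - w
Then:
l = -1/4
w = 5/4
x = -6/5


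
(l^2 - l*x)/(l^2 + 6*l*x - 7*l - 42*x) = l*(l - x)/(l^2 + 6*l*x - 7*l - 42*x)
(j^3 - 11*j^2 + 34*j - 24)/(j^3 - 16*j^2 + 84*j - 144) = (j - 1)/(j - 6)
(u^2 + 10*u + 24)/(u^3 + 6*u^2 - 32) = (u + 6)/(u^2 + 2*u - 8)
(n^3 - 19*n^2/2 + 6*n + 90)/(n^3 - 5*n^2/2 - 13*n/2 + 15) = (n^2 - 12*n + 36)/(n^2 - 5*n + 6)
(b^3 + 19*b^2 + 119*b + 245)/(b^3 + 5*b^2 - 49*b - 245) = (b + 7)/(b - 7)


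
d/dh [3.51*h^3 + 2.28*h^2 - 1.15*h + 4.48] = 10.53*h^2 + 4.56*h - 1.15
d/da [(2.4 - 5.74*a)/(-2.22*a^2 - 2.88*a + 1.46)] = (-12.7428*a^2 + 10.656*a - 1.4684)/(4.9284*a^4 + 12.7872*a^3 + 1.812*a^2 - 8.4096*a + 2.1316)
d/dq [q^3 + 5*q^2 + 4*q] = 3*q^2 + 10*q + 4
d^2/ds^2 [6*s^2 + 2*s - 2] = 12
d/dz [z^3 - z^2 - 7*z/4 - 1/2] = 3*z^2 - 2*z - 7/4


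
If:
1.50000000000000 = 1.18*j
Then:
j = 1.27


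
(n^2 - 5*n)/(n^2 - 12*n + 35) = n/(n - 7)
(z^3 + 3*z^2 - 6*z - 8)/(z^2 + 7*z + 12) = (z^2 - z - 2)/(z + 3)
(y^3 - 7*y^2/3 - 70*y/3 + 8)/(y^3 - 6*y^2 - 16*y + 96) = (y - 1/3)/(y - 4)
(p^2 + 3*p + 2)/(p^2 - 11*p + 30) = (p^2 + 3*p + 2)/(p^2 - 11*p + 30)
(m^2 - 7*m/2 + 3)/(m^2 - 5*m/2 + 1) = (2*m - 3)/(2*m - 1)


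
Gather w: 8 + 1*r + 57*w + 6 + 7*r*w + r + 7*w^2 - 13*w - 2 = 2*r + 7*w^2 + w*(7*r + 44) + 12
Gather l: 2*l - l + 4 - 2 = l + 2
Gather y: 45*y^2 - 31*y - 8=45*y^2 - 31*y - 8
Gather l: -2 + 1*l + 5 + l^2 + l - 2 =l^2 + 2*l + 1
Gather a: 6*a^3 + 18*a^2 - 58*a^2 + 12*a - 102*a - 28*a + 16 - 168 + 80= 6*a^3 - 40*a^2 - 118*a - 72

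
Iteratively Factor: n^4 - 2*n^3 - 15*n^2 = (n + 3)*(n^3 - 5*n^2) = (n - 5)*(n + 3)*(n^2) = n*(n - 5)*(n + 3)*(n)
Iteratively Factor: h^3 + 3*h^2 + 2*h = (h)*(h^2 + 3*h + 2) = h*(h + 1)*(h + 2)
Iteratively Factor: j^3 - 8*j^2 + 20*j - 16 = (j - 2)*(j^2 - 6*j + 8) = (j - 2)^2*(j - 4)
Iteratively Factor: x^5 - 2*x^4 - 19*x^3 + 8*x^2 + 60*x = (x - 2)*(x^4 - 19*x^2 - 30*x) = (x - 5)*(x - 2)*(x^3 + 5*x^2 + 6*x) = (x - 5)*(x - 2)*(x + 3)*(x^2 + 2*x) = x*(x - 5)*(x - 2)*(x + 3)*(x + 2)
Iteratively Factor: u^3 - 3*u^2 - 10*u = (u - 5)*(u^2 + 2*u) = u*(u - 5)*(u + 2)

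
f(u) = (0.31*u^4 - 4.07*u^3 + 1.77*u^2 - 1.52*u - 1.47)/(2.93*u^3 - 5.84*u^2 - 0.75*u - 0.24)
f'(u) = (-8.79*u^2 + 11.68*u + 0.75)*(0.31*u^4 - 4.07*u^3 + 1.77*u^2 - 1.52*u - 1.47)/(2.93*u^3 - 5.84*u^2 - 0.75*u - 0.24)^2 + (1.24*u^3 - 12.21*u^2 + 3.54*u - 1.52)/(2.93*u^3 - 5.84*u^2 - 0.75*u - 0.24) = (0.9083*u^6 - 3.62079999999999*u^5 + 17.8852*u^4 + 14.7146*u^3 + 5.6474*u^2 - 18.0192*u - 0.7377)/(8.5849*u^6 - 34.2224*u^5 + 29.7106*u^4 + 7.3536*u^3 + 3.3657*u^2 + 0.36*u + 0.0576)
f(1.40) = 2.15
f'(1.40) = 3.70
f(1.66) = 3.68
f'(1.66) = 9.26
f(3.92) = -1.82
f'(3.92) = 0.73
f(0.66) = 1.15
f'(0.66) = -0.49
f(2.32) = -11.75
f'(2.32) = 58.36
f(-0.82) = -0.65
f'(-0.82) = 0.73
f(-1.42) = -0.89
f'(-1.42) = 0.25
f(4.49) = -1.49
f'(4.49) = 0.46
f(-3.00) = -1.19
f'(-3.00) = 0.16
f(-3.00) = -1.19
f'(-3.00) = 0.16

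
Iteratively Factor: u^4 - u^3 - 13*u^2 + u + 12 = (u - 4)*(u^3 + 3*u^2 - u - 3) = (u - 4)*(u + 3)*(u^2 - 1) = (u - 4)*(u - 1)*(u + 3)*(u + 1)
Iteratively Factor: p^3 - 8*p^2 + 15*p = (p - 3)*(p^2 - 5*p) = (p - 5)*(p - 3)*(p)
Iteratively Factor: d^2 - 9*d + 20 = (d - 4)*(d - 5)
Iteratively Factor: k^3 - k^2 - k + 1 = (k + 1)*(k^2 - 2*k + 1) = (k - 1)*(k + 1)*(k - 1)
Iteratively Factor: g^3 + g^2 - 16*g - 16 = (g - 4)*(g^2 + 5*g + 4) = (g - 4)*(g + 1)*(g + 4)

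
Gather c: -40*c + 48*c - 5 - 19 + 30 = 8*c + 6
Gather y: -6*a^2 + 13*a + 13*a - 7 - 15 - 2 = -6*a^2 + 26*a - 24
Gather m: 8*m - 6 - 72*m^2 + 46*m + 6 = -72*m^2 + 54*m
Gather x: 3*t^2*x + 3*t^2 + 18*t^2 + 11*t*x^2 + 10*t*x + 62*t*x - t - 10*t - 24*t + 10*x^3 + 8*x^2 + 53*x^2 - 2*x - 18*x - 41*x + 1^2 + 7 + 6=21*t^2 - 35*t + 10*x^3 + x^2*(11*t + 61) + x*(3*t^2 + 72*t - 61) + 14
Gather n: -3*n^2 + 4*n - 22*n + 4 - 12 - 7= -3*n^2 - 18*n - 15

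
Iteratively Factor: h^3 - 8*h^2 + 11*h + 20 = (h - 4)*(h^2 - 4*h - 5) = (h - 4)*(h + 1)*(h - 5)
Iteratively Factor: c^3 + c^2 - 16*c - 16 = (c + 4)*(c^2 - 3*c - 4) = (c - 4)*(c + 4)*(c + 1)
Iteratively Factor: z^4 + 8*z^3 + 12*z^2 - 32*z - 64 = (z + 4)*(z^3 + 4*z^2 - 4*z - 16) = (z - 2)*(z + 4)*(z^2 + 6*z + 8) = (z - 2)*(z + 2)*(z + 4)*(z + 4)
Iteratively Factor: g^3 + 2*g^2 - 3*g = (g)*(g^2 + 2*g - 3) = g*(g - 1)*(g + 3)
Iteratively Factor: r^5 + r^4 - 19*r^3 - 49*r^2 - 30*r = (r + 1)*(r^4 - 19*r^2 - 30*r) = (r - 5)*(r + 1)*(r^3 + 5*r^2 + 6*r) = (r - 5)*(r + 1)*(r + 3)*(r^2 + 2*r) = (r - 5)*(r + 1)*(r + 2)*(r + 3)*(r)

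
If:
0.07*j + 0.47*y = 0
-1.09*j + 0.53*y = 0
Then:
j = 0.00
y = 0.00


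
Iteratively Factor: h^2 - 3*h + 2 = (h - 2)*(h - 1)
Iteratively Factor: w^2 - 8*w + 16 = (w - 4)*(w - 4)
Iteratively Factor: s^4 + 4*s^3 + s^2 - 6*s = (s)*(s^3 + 4*s^2 + s - 6) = s*(s + 2)*(s^2 + 2*s - 3) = s*(s + 2)*(s + 3)*(s - 1)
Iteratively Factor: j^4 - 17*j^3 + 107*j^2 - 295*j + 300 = (j - 3)*(j^3 - 14*j^2 + 65*j - 100) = (j - 5)*(j - 3)*(j^2 - 9*j + 20) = (j - 5)^2*(j - 3)*(j - 4)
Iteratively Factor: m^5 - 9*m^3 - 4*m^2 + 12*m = (m - 3)*(m^4 + 3*m^3 - 4*m) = (m - 3)*(m + 2)*(m^3 + m^2 - 2*m) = m*(m - 3)*(m + 2)*(m^2 + m - 2) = m*(m - 3)*(m + 2)^2*(m - 1)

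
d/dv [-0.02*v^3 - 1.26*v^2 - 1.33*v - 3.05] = -0.06*v^2 - 2.52*v - 1.33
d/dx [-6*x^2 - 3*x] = -12*x - 3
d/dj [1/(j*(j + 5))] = (-2*j - 5)/(j^2*(j^2 + 10*j + 25))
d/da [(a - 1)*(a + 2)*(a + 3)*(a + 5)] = 4*a^3 + 27*a^2 + 42*a - 1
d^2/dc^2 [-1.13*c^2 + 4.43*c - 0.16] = -2.26000000000000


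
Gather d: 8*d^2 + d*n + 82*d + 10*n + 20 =8*d^2 + d*(n + 82) + 10*n + 20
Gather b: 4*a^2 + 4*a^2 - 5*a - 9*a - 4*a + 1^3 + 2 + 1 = 8*a^2 - 18*a + 4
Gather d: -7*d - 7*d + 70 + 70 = 140 - 14*d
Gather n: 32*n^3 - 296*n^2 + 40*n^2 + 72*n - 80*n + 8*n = 32*n^3 - 256*n^2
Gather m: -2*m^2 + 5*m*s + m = -2*m^2 + m*(5*s + 1)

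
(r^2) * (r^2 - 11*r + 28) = r^4 - 11*r^3 + 28*r^2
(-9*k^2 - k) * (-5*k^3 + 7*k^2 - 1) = 45*k^5 - 58*k^4 - 7*k^3 + 9*k^2 + k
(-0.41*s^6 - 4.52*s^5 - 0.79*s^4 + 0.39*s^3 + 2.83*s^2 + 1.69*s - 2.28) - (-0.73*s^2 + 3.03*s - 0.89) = -0.41*s^6 - 4.52*s^5 - 0.79*s^4 + 0.39*s^3 + 3.56*s^2 - 1.34*s - 1.39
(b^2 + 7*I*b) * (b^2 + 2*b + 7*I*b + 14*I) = b^4 + 2*b^3 + 14*I*b^3 - 49*b^2 + 28*I*b^2 - 98*b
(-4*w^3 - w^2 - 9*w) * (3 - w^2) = 4*w^5 + w^4 - 3*w^3 - 3*w^2 - 27*w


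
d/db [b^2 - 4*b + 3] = 2*b - 4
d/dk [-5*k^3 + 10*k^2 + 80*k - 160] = -15*k^2 + 20*k + 80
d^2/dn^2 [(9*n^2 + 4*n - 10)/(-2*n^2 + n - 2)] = 4*(-17*n^3 + 114*n^2 - 6*n - 37)/(8*n^6 - 12*n^5 + 30*n^4 - 25*n^3 + 30*n^2 - 12*n + 8)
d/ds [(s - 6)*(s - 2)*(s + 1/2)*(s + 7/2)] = 4*s^3 - 12*s^2 - 73*s/2 + 34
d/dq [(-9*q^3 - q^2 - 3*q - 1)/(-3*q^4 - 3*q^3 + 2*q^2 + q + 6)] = (-27*q^6 - 6*q^5 - 48*q^4 - 48*q^3 - 166*q^2 - 8*q - 17)/(9*q^8 + 18*q^7 - 3*q^6 - 18*q^5 - 38*q^4 - 32*q^3 + 25*q^2 + 12*q + 36)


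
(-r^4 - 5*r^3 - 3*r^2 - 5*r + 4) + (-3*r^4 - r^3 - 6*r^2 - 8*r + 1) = -4*r^4 - 6*r^3 - 9*r^2 - 13*r + 5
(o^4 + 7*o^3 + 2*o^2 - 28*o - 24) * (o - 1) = o^5 + 6*o^4 - 5*o^3 - 30*o^2 + 4*o + 24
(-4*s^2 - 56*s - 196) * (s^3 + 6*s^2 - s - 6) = -4*s^5 - 80*s^4 - 528*s^3 - 1096*s^2 + 532*s + 1176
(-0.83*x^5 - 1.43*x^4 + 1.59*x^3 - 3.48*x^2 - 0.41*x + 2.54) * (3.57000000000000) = -2.9631*x^5 - 5.1051*x^4 + 5.6763*x^3 - 12.4236*x^2 - 1.4637*x + 9.0678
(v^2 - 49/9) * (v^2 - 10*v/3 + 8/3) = v^4 - 10*v^3/3 - 25*v^2/9 + 490*v/27 - 392/27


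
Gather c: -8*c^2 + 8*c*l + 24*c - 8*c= -8*c^2 + c*(8*l + 16)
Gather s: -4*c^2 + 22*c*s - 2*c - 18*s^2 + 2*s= -4*c^2 - 2*c - 18*s^2 + s*(22*c + 2)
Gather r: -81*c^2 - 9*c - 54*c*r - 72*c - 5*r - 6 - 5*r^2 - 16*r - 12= -81*c^2 - 81*c - 5*r^2 + r*(-54*c - 21) - 18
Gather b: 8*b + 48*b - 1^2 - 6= 56*b - 7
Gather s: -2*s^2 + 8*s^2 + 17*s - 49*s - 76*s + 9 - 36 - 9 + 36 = 6*s^2 - 108*s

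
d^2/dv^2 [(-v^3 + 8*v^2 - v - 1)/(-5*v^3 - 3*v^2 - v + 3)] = 2*(-215*v^6 + 60*v^5 + 405*v^4 - 682*v^3 - 93*v^2 + 108*v - 59)/(125*v^9 + 225*v^8 + 210*v^7 - 108*v^6 - 228*v^5 - 162*v^4 + 82*v^3 + 72*v^2 + 27*v - 27)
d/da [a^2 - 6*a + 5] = 2*a - 6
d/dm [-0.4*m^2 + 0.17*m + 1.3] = 0.17 - 0.8*m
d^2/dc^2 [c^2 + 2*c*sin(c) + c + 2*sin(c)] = -2*c*sin(c) - 2*sin(c) + 4*cos(c) + 2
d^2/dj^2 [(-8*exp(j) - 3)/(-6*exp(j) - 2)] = (3*exp(j) - 1)*exp(j)/(2*(27*exp(3*j) + 27*exp(2*j) + 9*exp(j) + 1))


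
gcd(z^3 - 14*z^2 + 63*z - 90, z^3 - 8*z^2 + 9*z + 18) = z^2 - 9*z + 18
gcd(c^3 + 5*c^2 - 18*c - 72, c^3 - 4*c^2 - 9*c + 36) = c^2 - c - 12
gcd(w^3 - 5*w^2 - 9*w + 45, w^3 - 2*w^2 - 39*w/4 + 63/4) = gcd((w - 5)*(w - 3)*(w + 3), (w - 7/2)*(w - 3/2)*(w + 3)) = w + 3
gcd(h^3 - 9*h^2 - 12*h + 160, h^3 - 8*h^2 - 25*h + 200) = h^2 - 13*h + 40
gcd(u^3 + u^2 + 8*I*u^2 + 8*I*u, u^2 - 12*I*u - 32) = 1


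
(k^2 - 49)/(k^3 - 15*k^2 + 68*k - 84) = (k + 7)/(k^2 - 8*k + 12)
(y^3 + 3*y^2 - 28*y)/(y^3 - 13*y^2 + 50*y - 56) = y*(y + 7)/(y^2 - 9*y + 14)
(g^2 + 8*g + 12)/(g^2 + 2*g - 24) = (g + 2)/(g - 4)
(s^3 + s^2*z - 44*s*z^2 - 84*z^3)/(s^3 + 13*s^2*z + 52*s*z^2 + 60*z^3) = (s - 7*z)/(s + 5*z)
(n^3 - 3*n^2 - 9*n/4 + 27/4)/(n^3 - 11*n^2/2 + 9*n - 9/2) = (n + 3/2)/(n - 1)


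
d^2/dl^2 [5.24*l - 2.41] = 0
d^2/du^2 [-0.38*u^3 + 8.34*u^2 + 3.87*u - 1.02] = 16.68 - 2.28*u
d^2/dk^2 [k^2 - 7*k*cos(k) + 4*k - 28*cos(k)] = 7*k*cos(k) + 14*sin(k) + 28*cos(k) + 2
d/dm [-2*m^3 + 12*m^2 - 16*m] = -6*m^2 + 24*m - 16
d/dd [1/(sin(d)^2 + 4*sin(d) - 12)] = -2*(sin(d) + 2)*cos(d)/(sin(d)^2 + 4*sin(d) - 12)^2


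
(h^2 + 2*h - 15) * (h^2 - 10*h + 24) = h^4 - 8*h^3 - 11*h^2 + 198*h - 360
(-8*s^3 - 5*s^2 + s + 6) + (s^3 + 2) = -7*s^3 - 5*s^2 + s + 8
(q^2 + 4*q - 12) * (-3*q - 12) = -3*q^3 - 24*q^2 - 12*q + 144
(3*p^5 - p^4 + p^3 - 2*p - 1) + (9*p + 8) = 3*p^5 - p^4 + p^3 + 7*p + 7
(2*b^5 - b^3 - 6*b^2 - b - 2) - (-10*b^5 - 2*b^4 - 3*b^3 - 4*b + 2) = 12*b^5 + 2*b^4 + 2*b^3 - 6*b^2 + 3*b - 4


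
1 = 1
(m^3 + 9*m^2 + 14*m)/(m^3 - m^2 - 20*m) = (m^2 + 9*m + 14)/(m^2 - m - 20)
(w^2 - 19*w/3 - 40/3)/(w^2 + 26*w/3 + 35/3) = (w - 8)/(w + 7)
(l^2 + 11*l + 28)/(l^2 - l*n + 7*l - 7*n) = (l + 4)/(l - n)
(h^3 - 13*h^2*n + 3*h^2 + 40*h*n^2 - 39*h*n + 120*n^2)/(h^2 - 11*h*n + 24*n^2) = (h^2 - 5*h*n + 3*h - 15*n)/(h - 3*n)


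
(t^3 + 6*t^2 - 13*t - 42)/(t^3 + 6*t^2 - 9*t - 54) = (t^2 + 9*t + 14)/(t^2 + 9*t + 18)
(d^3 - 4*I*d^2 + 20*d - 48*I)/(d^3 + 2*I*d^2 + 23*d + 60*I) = (d^2 - 8*I*d - 12)/(d^2 - 2*I*d + 15)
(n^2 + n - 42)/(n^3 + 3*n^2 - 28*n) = (n - 6)/(n*(n - 4))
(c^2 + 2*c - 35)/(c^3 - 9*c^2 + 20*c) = (c + 7)/(c*(c - 4))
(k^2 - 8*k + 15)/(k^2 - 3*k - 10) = (k - 3)/(k + 2)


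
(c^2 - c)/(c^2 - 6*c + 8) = c*(c - 1)/(c^2 - 6*c + 8)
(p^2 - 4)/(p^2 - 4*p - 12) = (p - 2)/(p - 6)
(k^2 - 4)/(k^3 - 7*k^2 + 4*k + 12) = (k + 2)/(k^2 - 5*k - 6)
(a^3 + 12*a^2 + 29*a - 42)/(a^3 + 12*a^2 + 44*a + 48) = (a^2 + 6*a - 7)/(a^2 + 6*a + 8)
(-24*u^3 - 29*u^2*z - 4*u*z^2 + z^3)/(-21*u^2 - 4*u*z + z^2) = (-8*u^2 - 7*u*z + z^2)/(-7*u + z)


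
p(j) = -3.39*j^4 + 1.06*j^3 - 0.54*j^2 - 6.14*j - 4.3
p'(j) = -13.56*j^3 + 3.18*j^2 - 1.08*j - 6.14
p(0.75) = -9.83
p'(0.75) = -10.88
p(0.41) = -6.93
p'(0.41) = -6.98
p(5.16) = -2307.98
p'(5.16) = -1790.03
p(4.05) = -879.66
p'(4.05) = -859.15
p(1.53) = -29.74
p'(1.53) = -48.91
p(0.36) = -6.59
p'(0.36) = -6.75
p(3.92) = -773.28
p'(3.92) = -778.31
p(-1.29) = -8.94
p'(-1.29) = 29.65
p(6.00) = -4225.06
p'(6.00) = -2827.10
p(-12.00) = -72135.10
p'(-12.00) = 23896.42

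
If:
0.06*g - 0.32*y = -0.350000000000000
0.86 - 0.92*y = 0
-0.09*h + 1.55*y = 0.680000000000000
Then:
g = -0.85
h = 8.54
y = 0.93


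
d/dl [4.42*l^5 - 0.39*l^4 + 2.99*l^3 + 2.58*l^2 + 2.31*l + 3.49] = 22.1*l^4 - 1.56*l^3 + 8.97*l^2 + 5.16*l + 2.31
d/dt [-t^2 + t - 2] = 1 - 2*t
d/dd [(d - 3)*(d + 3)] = 2*d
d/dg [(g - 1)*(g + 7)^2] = (g + 7)*(3*g + 5)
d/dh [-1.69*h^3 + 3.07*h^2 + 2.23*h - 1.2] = -5.07*h^2 + 6.14*h + 2.23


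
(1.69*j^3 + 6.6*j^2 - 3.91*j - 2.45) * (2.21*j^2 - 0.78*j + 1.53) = 3.7349*j^5 + 13.2678*j^4 - 11.2034*j^3 + 7.7333*j^2 - 4.0713*j - 3.7485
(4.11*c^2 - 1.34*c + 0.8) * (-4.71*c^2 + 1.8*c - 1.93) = -19.3581*c^4 + 13.7094*c^3 - 14.1123*c^2 + 4.0262*c - 1.544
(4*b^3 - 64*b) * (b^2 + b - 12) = 4*b^5 + 4*b^4 - 112*b^3 - 64*b^2 + 768*b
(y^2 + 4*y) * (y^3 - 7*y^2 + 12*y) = y^5 - 3*y^4 - 16*y^3 + 48*y^2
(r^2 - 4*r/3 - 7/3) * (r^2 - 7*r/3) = r^4 - 11*r^3/3 + 7*r^2/9 + 49*r/9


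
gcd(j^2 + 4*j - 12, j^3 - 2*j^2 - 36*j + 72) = j^2 + 4*j - 12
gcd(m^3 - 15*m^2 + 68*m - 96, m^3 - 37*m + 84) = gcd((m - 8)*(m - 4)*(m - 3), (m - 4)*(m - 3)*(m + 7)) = m^2 - 7*m + 12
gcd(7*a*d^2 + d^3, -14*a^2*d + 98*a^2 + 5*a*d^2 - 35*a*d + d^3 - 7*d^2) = 7*a + d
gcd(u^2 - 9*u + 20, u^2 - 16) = u - 4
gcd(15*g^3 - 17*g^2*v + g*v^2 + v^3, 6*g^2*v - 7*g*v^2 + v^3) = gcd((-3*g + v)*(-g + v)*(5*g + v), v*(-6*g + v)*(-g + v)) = -g + v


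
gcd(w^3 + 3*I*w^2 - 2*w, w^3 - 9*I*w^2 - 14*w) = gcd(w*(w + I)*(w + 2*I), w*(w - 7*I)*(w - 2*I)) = w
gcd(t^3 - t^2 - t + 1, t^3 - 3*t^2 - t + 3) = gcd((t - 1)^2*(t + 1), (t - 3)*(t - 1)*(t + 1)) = t^2 - 1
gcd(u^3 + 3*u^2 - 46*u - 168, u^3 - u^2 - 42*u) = u^2 - u - 42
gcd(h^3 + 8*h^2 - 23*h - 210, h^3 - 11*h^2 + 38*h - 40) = h - 5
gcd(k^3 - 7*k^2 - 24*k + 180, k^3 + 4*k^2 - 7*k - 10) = k + 5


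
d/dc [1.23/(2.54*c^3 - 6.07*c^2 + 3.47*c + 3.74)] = (-9.3726*c^2 + 14.9322*c - 4.2681)/(2.54*c^3 - 6.07*c^2 + 3.47*c + 3.74)^2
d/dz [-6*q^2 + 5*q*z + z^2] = 5*q + 2*z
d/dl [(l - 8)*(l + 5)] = 2*l - 3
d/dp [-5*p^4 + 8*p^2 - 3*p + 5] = -20*p^3 + 16*p - 3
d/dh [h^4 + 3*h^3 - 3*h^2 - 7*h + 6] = 4*h^3 + 9*h^2 - 6*h - 7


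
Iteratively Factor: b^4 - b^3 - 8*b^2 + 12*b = (b - 2)*(b^3 + b^2 - 6*b) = (b - 2)^2*(b^2 + 3*b) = (b - 2)^2*(b + 3)*(b)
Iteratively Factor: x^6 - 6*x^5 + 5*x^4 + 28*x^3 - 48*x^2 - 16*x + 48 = (x - 2)*(x^5 - 4*x^4 - 3*x^3 + 22*x^2 - 4*x - 24) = (x - 2)*(x + 2)*(x^4 - 6*x^3 + 9*x^2 + 4*x - 12) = (x - 2)*(x + 1)*(x + 2)*(x^3 - 7*x^2 + 16*x - 12) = (x - 3)*(x - 2)*(x + 1)*(x + 2)*(x^2 - 4*x + 4) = (x - 3)*(x - 2)^2*(x + 1)*(x + 2)*(x - 2)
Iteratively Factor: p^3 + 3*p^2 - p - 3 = (p + 3)*(p^2 - 1) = (p - 1)*(p + 3)*(p + 1)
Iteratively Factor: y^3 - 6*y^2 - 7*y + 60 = (y - 4)*(y^2 - 2*y - 15) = (y - 4)*(y + 3)*(y - 5)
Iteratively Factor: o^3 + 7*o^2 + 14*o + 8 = (o + 4)*(o^2 + 3*o + 2) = (o + 1)*(o + 4)*(o + 2)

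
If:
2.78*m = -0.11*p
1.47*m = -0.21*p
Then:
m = 0.00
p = 0.00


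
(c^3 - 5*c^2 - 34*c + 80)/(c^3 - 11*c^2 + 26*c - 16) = (c + 5)/(c - 1)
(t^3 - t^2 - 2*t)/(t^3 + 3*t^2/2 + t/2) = 2*(t - 2)/(2*t + 1)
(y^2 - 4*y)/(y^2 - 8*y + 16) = y/(y - 4)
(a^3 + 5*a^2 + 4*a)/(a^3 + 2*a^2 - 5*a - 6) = a*(a + 4)/(a^2 + a - 6)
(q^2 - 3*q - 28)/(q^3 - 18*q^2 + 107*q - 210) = (q + 4)/(q^2 - 11*q + 30)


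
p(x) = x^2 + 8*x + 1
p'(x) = 2*x + 8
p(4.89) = 64.03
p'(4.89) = 17.78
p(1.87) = 19.46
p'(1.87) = 11.74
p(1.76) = 18.18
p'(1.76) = 11.52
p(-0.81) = -4.82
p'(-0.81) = 6.38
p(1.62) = 16.58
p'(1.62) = 11.24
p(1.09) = 10.91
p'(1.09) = 10.18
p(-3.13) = -14.24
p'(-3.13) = 1.74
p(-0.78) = -4.63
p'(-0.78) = 6.44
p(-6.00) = -11.00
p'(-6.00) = -4.00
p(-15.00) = 106.00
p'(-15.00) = -22.00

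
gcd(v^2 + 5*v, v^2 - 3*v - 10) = 1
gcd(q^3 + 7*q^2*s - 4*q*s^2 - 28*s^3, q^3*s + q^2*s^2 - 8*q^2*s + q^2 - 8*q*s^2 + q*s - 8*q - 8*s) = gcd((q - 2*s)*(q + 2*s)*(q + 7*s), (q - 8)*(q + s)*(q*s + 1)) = 1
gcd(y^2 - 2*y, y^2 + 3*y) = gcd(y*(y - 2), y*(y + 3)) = y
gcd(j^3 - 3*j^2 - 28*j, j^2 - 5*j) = j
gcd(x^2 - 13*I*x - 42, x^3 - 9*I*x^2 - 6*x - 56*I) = x - 7*I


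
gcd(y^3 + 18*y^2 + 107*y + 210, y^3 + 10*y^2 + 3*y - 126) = y^2 + 13*y + 42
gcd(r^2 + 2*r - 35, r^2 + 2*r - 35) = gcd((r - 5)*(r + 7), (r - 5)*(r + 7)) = r^2 + 2*r - 35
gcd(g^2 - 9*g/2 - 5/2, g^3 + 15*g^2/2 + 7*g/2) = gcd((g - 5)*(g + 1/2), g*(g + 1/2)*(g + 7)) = g + 1/2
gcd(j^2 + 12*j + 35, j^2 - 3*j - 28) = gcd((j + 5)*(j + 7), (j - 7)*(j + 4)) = 1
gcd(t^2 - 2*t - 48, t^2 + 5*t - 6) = t + 6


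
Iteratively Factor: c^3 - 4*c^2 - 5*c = (c - 5)*(c^2 + c) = c*(c - 5)*(c + 1)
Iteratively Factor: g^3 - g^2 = (g - 1)*(g^2) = g*(g - 1)*(g)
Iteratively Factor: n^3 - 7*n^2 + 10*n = (n - 5)*(n^2 - 2*n) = n*(n - 5)*(n - 2)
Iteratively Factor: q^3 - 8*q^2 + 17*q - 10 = (q - 2)*(q^2 - 6*q + 5) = (q - 2)*(q - 1)*(q - 5)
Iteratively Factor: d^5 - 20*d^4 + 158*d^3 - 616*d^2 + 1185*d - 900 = (d - 3)*(d^4 - 17*d^3 + 107*d^2 - 295*d + 300) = (d - 4)*(d - 3)*(d^3 - 13*d^2 + 55*d - 75) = (d - 5)*(d - 4)*(d - 3)*(d^2 - 8*d + 15) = (d - 5)*(d - 4)*(d - 3)^2*(d - 5)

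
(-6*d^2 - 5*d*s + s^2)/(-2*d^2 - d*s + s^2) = (-6*d + s)/(-2*d + s)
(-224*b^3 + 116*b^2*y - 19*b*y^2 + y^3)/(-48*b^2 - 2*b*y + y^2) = (28*b^2 - 11*b*y + y^2)/(6*b + y)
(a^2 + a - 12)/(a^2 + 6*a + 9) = (a^2 + a - 12)/(a^2 + 6*a + 9)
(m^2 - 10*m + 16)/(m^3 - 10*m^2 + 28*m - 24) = (m - 8)/(m^2 - 8*m + 12)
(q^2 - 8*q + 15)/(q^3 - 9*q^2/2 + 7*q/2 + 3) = 2*(q - 5)/(2*q^2 - 3*q - 2)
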